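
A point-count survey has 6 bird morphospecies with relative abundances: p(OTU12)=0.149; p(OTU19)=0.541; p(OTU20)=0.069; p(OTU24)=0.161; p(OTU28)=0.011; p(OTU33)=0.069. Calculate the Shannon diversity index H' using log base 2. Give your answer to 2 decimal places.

Each pᵢ log₂ pᵢ term (working shown to 4 dp, full precision carried): 0.149×(-2.7466)=-0.4092, 0.541×(-0.8863)=-0.4795, 0.069×(-3.8573)=-0.2662, 0.161×(-2.6349)=-0.4242, 0.011×(-6.5064)=-0.0716, 0.069×(-3.8573)=-0.2662.
Sum = -1.9168, so H' = 1.92.

1.92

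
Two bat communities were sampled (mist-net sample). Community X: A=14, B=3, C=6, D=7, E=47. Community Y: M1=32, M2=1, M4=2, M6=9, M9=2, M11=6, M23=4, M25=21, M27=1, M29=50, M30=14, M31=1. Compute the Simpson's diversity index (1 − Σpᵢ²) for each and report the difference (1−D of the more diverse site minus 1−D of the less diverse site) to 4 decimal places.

Community X: N=77, proportions 0.181818, 0.038961, 0.077922, 0.090909, 0.61039, giving 1−D = 0.578512 (working shown to 6 dp, full precision carried).
Community Y: N=143, proportions 0.223776, 0.006993, 0.013986, 0.062937, 0.013986, 0.041958, 0.027972, 0.146853, 0.006993, 0.34965, 0.097902, 0.006993, giving 1−D = 0.789476.
Difference = |0.578512 − 0.789476| = 0.210964, i.e. 0.2110 to 4 decimal places.

0.2110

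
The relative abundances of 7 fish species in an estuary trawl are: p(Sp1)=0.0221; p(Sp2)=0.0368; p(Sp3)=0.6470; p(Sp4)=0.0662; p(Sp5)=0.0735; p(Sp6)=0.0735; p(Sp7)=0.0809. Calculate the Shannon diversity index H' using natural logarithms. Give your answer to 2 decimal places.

1.25

Each pᵢ ln pᵢ term (working shown to 4 dp, full precision carried): 0.0221×(-3.8122)=-0.0842, 0.0368×(-3.3023)=-0.1215, 0.647×(-0.4354)=-0.2817, 0.0662×(-2.7151)=-0.1797, 0.0735×(-2.6105)=-0.1919, 0.0735×(-2.6105)=-0.1919, 0.0809×(-2.5145)=-0.2034.
Sum = -1.2544, so H' = 1.25.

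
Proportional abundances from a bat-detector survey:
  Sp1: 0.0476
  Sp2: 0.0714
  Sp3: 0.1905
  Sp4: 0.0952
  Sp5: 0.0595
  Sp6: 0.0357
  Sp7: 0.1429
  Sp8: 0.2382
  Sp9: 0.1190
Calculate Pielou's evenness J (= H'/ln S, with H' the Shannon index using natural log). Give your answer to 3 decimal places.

0.925

H' = −Σ pᵢ ln pᵢ = −((-0.14494) + (-0.18846) + (-0.31587) + (-0.22389) + (-0.16790) + (-0.11897) + (-0.27803) + (-0.34173) + (-0.25331)) = 2.03309 (working shown to 5 dp, full precision carried).
With S = 9 species, ln S = 2.19722, so J = 2.03309/2.19722 = 0.92530, i.e. 0.925 to 3 decimal places.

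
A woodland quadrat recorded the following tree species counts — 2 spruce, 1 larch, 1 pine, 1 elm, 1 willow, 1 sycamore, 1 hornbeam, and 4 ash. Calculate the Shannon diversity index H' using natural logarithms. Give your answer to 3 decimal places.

1.907

Total N = 2+1+1+1+1+1+1+4 = 12, so the proportions are 0.16667, 0.08333, 0.08333, 0.08333, 0.08333, 0.08333, 0.08333, 0.33333 (working shown to 5 dp, full precision carried).
Each pᵢ ln pᵢ term: 0.16667×(-1.79176)=-0.29863, 0.08333×(-2.48491)=-0.20708, 0.08333×(-2.48491)=-0.20708, 0.08333×(-2.48491)=-0.20708, 0.08333×(-2.48491)=-0.20708, 0.08333×(-2.48491)=-0.20708, 0.08333×(-2.48491)=-0.20708, 0.33333×(-1.09861)=-0.36620.
Sum = -1.90728, so H' = 1.907.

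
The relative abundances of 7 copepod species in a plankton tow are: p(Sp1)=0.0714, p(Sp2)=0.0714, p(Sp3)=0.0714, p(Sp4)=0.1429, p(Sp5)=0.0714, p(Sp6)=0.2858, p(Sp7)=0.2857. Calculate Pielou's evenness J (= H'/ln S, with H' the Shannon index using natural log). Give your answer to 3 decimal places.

H' = −Σ pᵢ ln pᵢ = −((-0.18846) + (-0.18846) + (-0.18846) + (-0.27803) + (-0.18846) + (-0.35795) + (-0.35793)) = 1.74774 (working shown to 5 dp, full precision carried).
With S = 7 species, ln S = 1.94591, so J = 1.74774/1.94591 = 0.89816, i.e. 0.898 to 3 decimal places.

0.898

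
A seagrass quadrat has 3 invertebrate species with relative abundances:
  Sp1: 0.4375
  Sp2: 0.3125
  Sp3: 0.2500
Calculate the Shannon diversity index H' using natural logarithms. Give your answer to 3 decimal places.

1.072

Each pᵢ ln pᵢ term (working shown to 5 dp, full precision carried): 0.4375×(-0.82668)=-0.36167, 0.3125×(-1.16315)=-0.36348, 0.25×(-1.38629)=-0.34657.
Sum = -1.07173, so H' = 1.072.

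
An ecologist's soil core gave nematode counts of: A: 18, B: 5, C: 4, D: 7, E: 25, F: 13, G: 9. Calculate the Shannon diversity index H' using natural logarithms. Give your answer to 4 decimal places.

1.7669

Total N = 18+5+4+7+25+13+9 = 81, so the proportions are 0.222222, 0.061728, 0.049383, 0.08642, 0.308642, 0.160494, 0.111111 (working shown to 6 dp, full precision carried).
Each pᵢ ln pᵢ term: 0.222222×(-1.504077)=-0.334239, 0.061728×(-2.785011)=-0.171914, 0.049383×(-3.008155)=-0.148551, 0.08642×(-2.448539)=-0.211602, 0.308642×(-1.175573)=-0.362831, 0.160494×(-1.829500)=-0.293623, 0.111111×(-2.197225)=-0.244136.
Sum = -1.766897, so H' = 1.7669.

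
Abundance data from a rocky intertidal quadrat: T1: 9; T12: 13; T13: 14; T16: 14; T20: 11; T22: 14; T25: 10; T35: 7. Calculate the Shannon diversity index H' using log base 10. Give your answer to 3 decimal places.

0.892

Total N = 9+13+14+14+11+14+10+7 = 92, so the proportions are 0.09783, 0.1413, 0.15217, 0.15217, 0.11957, 0.15217, 0.1087, 0.07609 (working shown to 5 dp, full precision carried).
Each pᵢ log₁₀ pᵢ term: 0.09783×(-1.00955)=-0.09876, 0.1413×(-0.84984)=-0.12009, 0.15217×(-0.81766)=-0.12443, 0.15217×(-0.81766)=-0.12443, 0.11957×(-0.92240)=-0.11029, 0.15217×(-0.81766)=-0.12443, 0.1087×(-0.96379)=-0.10476, 0.07609×(-1.11869)=-0.08512.
Sum = -0.89229, so H' = 0.892.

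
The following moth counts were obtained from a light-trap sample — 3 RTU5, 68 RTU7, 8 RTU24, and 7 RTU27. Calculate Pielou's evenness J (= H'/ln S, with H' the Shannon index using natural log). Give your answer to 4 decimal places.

0.5250

Total N = 3+68+8+7 = 86, so the proportions are 0.034884, 0.790698, 0.093023, 0.081395 (working shown to 6 dp, full precision carried).
H' = −Σ pᵢ ln pᵢ = −((-0.117061) + (-0.185687) + (-0.220921) + (-0.204175)) = 0.727844.
With S = 4 species, ln S = 1.386294, so J = 0.727844/1.386294 = 0.525029, i.e. 0.5250 to 4 decimal places.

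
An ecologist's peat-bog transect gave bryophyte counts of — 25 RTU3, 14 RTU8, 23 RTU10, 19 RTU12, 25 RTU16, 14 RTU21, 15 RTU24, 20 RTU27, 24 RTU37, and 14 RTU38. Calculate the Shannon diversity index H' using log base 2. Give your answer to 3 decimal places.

3.282

Total N = 25+14+23+19+25+14+15+20+24+14 = 193, so the proportions are 0.12953, 0.07254, 0.11917, 0.09845, 0.12953, 0.07254, 0.07772, 0.10363, 0.12435, 0.07254 (working shown to 5 dp, full precision carried).
Each pᵢ log₂ pᵢ term: 0.12953×(-2.94860)=-0.38194, 0.07254×(-3.78510)=-0.27457, 0.11917×(-3.06890)=-0.36572, 0.09845×(-3.34453)=-0.32925, 0.12953×(-2.94860)=-0.38194, 0.07254×(-3.78510)=-0.27457, 0.07772×(-3.68557)=-0.28644, 0.10363×(-3.27053)=-0.33891, 0.12435×(-3.00749)=-0.37399, 0.07254×(-3.78510)=-0.27457.
Sum = -3.28191, so H' = 3.282.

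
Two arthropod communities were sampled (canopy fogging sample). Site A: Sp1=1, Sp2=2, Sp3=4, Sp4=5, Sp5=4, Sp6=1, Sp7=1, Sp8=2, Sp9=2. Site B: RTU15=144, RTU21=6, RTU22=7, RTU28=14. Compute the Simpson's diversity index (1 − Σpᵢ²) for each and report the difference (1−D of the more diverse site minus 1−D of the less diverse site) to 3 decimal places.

Site A: N=22, proportions 0.04545, 0.09091, 0.18182, 0.22727, 0.18182, 0.04545, 0.04545, 0.09091, 0.09091, giving 1−D = 0.85124 (working shown to 5 dp, full precision carried).
Site B: N=171, proportions 0.84211, 0.03509, 0.04094, 0.08187, giving 1−D = 0.28125.
Difference = |0.85124 − 0.28125| = 0.56999, i.e. 0.570 to 3 decimal places.

0.570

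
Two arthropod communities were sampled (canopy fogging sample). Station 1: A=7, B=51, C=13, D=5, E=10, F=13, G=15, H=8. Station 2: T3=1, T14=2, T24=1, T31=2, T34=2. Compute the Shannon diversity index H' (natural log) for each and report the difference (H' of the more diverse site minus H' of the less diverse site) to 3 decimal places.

Station 1: N=122, proportions 0.05738, 0.41803, 0.10656, 0.04098, 0.08197, 0.10656, 0.12295, 0.06557, giving H' = 1.77810 (working shown to 5 dp, full precision carried).
Station 2: N=8, proportions 0.125, 0.25, 0.125, 0.25, 0.25, giving H' = 1.55958.
Difference = |1.77810 − 1.55958| = 0.21852, i.e. 0.219 to 3 decimal places.

0.219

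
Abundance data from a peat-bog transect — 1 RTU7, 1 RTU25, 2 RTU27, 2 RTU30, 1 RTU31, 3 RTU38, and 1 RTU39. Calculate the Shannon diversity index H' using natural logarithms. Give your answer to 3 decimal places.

Total N = 1+1+2+2+1+3+1 = 11, so the proportions are 0.09091, 0.09091, 0.18182, 0.18182, 0.09091, 0.27273, 0.09091 (working shown to 5 dp, full precision carried).
Each pᵢ ln pᵢ term: 0.09091×(-2.39790)=-0.21799, 0.09091×(-2.39790)=-0.21799, 0.18182×(-1.70475)=-0.30995, 0.18182×(-1.70475)=-0.30995, 0.09091×(-2.39790)=-0.21799, 0.27273×(-1.29928)=-0.35435, 0.09091×(-2.39790)=-0.21799.
Sum = -1.84622, so H' = 1.846.

1.846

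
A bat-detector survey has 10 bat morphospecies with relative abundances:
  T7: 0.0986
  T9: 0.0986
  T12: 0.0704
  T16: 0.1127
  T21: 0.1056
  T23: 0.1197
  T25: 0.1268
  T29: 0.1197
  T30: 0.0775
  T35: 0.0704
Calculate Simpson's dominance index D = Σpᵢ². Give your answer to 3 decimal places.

D = 0.0986² + 0.0986² + 0.0704² + 0.1127² + 0.1056² + 0.1197² + 0.1268² + 0.1197² + 0.0775² + 0.0704² = 0.00972 + 0.00972 + 0.00496 + 0.01270 + 0.01115 + 0.01433 + 0.01608 + 0.01433 + 0.00601 + 0.00496 = 0.10395 (working shown to 5 dp, full precision carried).
To 3 decimal places, D = 0.104.

0.104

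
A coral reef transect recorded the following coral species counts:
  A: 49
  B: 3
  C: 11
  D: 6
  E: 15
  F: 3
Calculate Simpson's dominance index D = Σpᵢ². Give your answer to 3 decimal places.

Total N = 49+3+11+6+15+3 = 87, so the proportions are 0.56322, 0.03448, 0.12644, 0.06897, 0.17241, 0.03448 (working shown to 5 dp, full precision carried).
D = 0.56322² + 0.03448² + 0.12644² + 0.06897² + 0.17241² + 0.03448² = 0.31721 + 0.00119 + 0.01599 + 0.00476 + 0.02973 + 0.00119 = 0.37006.
To 3 decimal places, D = 0.370.

0.370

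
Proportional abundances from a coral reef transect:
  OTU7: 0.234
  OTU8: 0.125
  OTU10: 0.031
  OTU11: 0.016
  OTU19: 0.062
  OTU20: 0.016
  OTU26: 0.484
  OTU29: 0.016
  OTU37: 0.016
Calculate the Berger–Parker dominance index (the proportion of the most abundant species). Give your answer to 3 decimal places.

The largest proportion is 0.484, i.e. d = 0.484 to 3 decimal places.

0.484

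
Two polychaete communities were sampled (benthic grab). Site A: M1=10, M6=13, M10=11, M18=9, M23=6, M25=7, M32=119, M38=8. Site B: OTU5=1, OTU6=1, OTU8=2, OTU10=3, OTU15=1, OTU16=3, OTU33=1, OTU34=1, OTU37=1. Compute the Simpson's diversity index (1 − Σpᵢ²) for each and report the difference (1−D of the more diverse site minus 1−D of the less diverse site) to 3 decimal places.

0.299

Site A: N=183, proportions 0.05464, 0.07104, 0.06011, 0.04918, 0.03279, 0.03825, 0.65027, 0.04372, giving 1−D = 0.55863 (working shown to 5 dp, full precision carried).
Site B: N=14, proportions 0.07143, 0.07143, 0.14286, 0.21429, 0.07143, 0.21429, 0.07143, 0.07143, 0.07143, giving 1−D = 0.85714.
Difference = |0.55863 − 0.85714| = 0.29851, i.e. 0.299 to 3 decimal places.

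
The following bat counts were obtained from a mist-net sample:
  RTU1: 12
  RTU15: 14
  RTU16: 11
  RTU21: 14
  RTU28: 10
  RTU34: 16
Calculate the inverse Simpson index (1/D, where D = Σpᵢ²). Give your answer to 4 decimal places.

5.8529

Total N = 12+14+11+14+10+16 = 77, so the proportions are 0.15584416, 0.18181818, 0.14285714, 0.18181818, 0.12987013, 0.20779221 (working shown to 8 dp, full precision carried).
D = 0.15584416² + 0.18181818² + 0.14285714² + 0.18181818² + 0.12987013² + 0.20779221² = 0.02428740 + 0.03305785 + 0.02040816 + 0.03305785 + 0.01686625 + 0.04317760 = 0.17085512.
So 1/D = 5.852912, i.e. 5.8529 to 4 decimal places.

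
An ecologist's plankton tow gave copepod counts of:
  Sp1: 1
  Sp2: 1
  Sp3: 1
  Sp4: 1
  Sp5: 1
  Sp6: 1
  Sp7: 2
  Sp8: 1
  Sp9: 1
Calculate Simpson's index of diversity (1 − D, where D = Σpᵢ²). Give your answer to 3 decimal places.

0.880

Total N = 1+1+1+1+1+1+2+1+1 = 10, so the proportions are 0.1, 0.1, 0.1, 0.1, 0.1, 0.1, 0.2, 0.1, 0.1 (working shown to 5 dp, full precision carried).
D = 0.1² + 0.1² + 0.1² + 0.1² + 0.1² + 0.1² + 0.2² + 0.1² + 0.1² = 0.01000 + 0.01000 + 0.01000 + 0.01000 + 0.01000 + 0.01000 + 0.04000 + 0.01000 + 0.01000 = 0.12000.
So 1 − D = 0.88000, i.e. 0.880 to 3 decimal places.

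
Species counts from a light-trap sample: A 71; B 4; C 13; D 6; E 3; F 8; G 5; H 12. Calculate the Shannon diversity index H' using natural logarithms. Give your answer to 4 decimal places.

1.4426

Total N = 71+4+13+6+3+8+5+12 = 122, so the proportions are 0.581967, 0.032787, 0.106557, 0.04918, 0.02459, 0.065574, 0.040984, 0.098361 (working shown to 6 dp, full precision carried).
Each pᵢ ln pᵢ term: 0.581967×(-0.541341)=-0.315043, 0.032787×(-3.417727)=-0.112057, 0.106557×(-2.239072)=-0.238590, 0.04918×(-3.012262)=-0.148144, 0.02459×(-3.705409)=-0.091117, 0.065574×(-2.724580)=-0.178661, 0.040984×(-3.194583)=-0.130926, 0.098361×(-2.319114)=-0.228110.
Sum = -1.442646, so H' = 1.4426.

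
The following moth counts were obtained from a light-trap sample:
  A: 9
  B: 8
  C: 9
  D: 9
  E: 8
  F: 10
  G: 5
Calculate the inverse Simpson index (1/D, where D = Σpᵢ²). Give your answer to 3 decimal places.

Total N = 9+8+9+9+8+10+5 = 58, so the proportions are 0.1551724, 0.137931, 0.1551724, 0.1551724, 0.137931, 0.1724138, 0.0862069 (working shown to 7 dp, full precision carried).
D = 0.1551724² + 0.137931² + 0.1551724² + 0.1551724² + 0.137931² + 0.1724138² + 0.0862069² = 0.0240785 + 0.0190250 + 0.0240785 + 0.0240785 + 0.0190250 + 0.0297265 + 0.0074316 = 0.1474435.
So 1/D = 6.78226, i.e. 6.782 to 3 decimal places.

6.782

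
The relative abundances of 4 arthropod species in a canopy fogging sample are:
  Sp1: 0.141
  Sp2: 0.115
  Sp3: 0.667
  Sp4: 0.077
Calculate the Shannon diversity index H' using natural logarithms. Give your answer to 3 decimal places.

Each pᵢ ln pᵢ term (working shown to 5 dp, full precision carried): 0.141×(-1.95900)=-0.27622, 0.115×(-2.16282)=-0.24872, 0.667×(-0.40497)=-0.27011, 0.077×(-2.56395)=-0.19742.
Sum = -0.99248, so H' = 0.992.

0.992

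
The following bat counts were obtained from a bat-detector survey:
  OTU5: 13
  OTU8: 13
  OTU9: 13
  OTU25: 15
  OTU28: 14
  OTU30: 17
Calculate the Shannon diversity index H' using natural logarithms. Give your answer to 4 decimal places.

1.7866

Total N = 13+13+13+15+14+17 = 85, so the proportions are 0.152941, 0.152941, 0.152941, 0.176471, 0.164706, 0.2 (working shown to 6 dp, full precision carried).
Each pᵢ ln pᵢ term: 0.152941×(-1.877702)=-0.287178, 0.152941×(-1.877702)=-0.287178, 0.152941×(-1.877702)=-0.287178, 0.176471×(-1.734601)=-0.306106, 0.164706×(-1.803594)=-0.297063, 0.2×(-1.609438)=-0.321888.
Sum = -1.786590, so H' = 1.7866.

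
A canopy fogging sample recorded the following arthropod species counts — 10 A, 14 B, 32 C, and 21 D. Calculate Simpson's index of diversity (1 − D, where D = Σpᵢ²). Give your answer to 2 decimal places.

0.70

Total N = 10+14+32+21 = 77, so the proportions are 0.1299, 0.1818, 0.4156, 0.2727 (working shown to 4 dp, full precision carried).
D = 0.1299² + 0.1818² + 0.4156² + 0.2727² = 0.0169 + 0.0331 + 0.1727 + 0.0744 = 0.2970.
So 1 − D = 0.7030, i.e. 0.70 to 2 decimal places.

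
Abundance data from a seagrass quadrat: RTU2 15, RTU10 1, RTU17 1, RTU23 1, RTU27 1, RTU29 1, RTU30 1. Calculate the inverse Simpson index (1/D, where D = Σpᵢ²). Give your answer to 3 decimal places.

1.909

Total N = 15+1+1+1+1+1+1 = 21, so the proportions are 0.714286, 0.047619, 0.047619, 0.047619, 0.047619, 0.047619, 0.047619 (working shown to 6 dp, full precision carried).
D = 0.714286² + 0.047619² + 0.047619² + 0.047619² + 0.047619² + 0.047619² + 0.047619² = 0.510204 + 0.002268 + 0.002268 + 0.002268 + 0.002268 + 0.002268 + 0.002268 = 0.523810.
So 1/D = 1.90909, i.e. 1.909 to 3 decimal places.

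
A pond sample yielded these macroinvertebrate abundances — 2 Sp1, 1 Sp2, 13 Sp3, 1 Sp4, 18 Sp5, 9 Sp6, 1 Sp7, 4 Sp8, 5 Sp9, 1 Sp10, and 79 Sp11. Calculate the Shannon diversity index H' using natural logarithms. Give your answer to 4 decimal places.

Total N = 2+1+13+1+18+9+1+4+5+1+79 = 134, so the proportions are 0.014925, 0.007463, 0.097015, 0.007463, 0.134328, 0.067164, 0.007463, 0.029851, 0.037313, 0.007463, 0.589552 (working shown to 6 dp, full precision carried).
Each pᵢ ln pᵢ term: 0.014925×(-4.204693)=-0.062757, 0.007463×(-4.897840)=-0.036551, 0.097015×(-2.332890)=-0.226325, 0.007463×(-4.897840)=-0.036551, 0.134328×(-2.007468)=-0.269660, 0.067164×(-2.700615)=-0.181385, 0.007463×(-4.897840)=-0.036551, 0.029851×(-3.511545)=-0.104822, 0.037313×(-3.288402)=-0.122702, 0.007463×(-4.897840)=-0.036551, 0.589552×(-0.528392)=-0.311515.
Sum = -1.425369, so H' = 1.4254.

1.4254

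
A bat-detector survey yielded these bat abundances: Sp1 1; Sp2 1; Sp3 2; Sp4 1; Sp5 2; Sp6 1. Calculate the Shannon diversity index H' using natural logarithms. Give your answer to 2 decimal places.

Total N = 1+1+2+1+2+1 = 8, so the proportions are 0.125, 0.125, 0.25, 0.125, 0.25, 0.125 (working shown to 4 dp, full precision carried).
Each pᵢ ln pᵢ term: 0.125×(-2.0794)=-0.2599, 0.125×(-2.0794)=-0.2599, 0.25×(-1.3863)=-0.3466, 0.125×(-2.0794)=-0.2599, 0.25×(-1.3863)=-0.3466, 0.125×(-2.0794)=-0.2599.
Sum = -1.7329, so H' = 1.73.

1.73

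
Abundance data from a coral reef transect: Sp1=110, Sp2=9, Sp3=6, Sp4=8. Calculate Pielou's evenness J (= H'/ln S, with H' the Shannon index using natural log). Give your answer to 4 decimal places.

0.4675

Total N = 110+9+6+8 = 133, so the proportions are 0.827068, 0.067669, 0.045113, 0.06015 (working shown to 6 dp, full precision carried).
H' = −Σ pᵢ ln pᵢ = −((-0.157034) + (-0.182242) + (-0.139786) + (-0.169077)) = 0.648139.
With S = 4 species, ln S = 1.386294, so J = 0.648139/1.386294 = 0.467533, i.e. 0.4675 to 4 decimal places.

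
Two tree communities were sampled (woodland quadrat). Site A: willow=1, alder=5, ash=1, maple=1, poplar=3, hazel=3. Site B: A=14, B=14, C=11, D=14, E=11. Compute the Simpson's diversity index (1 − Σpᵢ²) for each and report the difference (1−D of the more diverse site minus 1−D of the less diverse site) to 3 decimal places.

Site A: N=14, proportions 0.071429, 0.357143, 0.071429, 0.071429, 0.214286, 0.214286, giving 1−D = 0.765306 (working shown to 6 dp, full precision carried).
Site B: N=64, proportions 0.21875, 0.21875, 0.171875, 0.21875, 0.171875, giving 1−D = 0.797363.
Difference = |0.765306 − 0.797363| = 0.032057, i.e. 0.032 to 3 decimal places.

0.032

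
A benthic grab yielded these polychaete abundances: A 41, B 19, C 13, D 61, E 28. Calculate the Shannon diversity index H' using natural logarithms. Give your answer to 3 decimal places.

1.473

Total N = 41+19+13+61+28 = 162, so the proportions are 0.25309, 0.11728, 0.08025, 0.37654, 0.17284 (working shown to 5 dp, full precision carried).
Each pᵢ ln pᵢ term: 0.25309×(-1.37402)=-0.34775, 0.11728×(-2.14316)=-0.25136, 0.08025×(-2.52265)=-0.20243, 0.37654×(-0.97672)=-0.36778, 0.17284×(-1.75539)=-0.30340.
Sum = -1.47272, so H' = 1.473.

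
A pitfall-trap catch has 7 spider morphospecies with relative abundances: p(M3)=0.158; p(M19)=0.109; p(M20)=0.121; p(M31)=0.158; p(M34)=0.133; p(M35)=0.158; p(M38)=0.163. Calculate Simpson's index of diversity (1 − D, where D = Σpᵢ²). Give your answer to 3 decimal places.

0.854

D = 0.158² + 0.109² + 0.121² + 0.158² + 0.133² + 0.158² + 0.163² = 0.02496 + 0.01188 + 0.01464 + 0.02496 + 0.01769 + 0.02496 + 0.02657 = 0.14567 (working shown to 5 dp, full precision carried).
So 1 − D = 0.85433, i.e. 0.854 to 3 decimal places.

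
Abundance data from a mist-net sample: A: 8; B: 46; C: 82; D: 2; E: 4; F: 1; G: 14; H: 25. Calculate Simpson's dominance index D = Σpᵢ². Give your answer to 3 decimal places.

0.294

Total N = 8+46+82+2+4+1+14+25 = 182, so the proportions are 0.04396, 0.25275, 0.45055, 0.01099, 0.02198, 0.00549, 0.07692, 0.13736 (working shown to 5 dp, full precision carried).
D = 0.04396² + 0.25275² + 0.45055² + 0.01099² + 0.02198² + 0.00549² + 0.07692² + 0.13736² = 0.00193 + 0.06388 + 0.20299 + 0.00012 + 0.00048 + 0.00003 + 0.00592 + 0.01887 = 0.29423.
To 3 decimal places, D = 0.294.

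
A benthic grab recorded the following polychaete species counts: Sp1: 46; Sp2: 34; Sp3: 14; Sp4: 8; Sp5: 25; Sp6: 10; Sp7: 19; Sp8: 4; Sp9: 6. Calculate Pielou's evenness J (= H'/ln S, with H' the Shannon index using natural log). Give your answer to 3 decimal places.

Total N = 46+34+14+8+25+10+19+4+6 = 166, so the proportions are 0.27711, 0.20482, 0.08434, 0.04819, 0.1506, 0.06024, 0.11446, 0.0241, 0.03614 (working shown to 5 dp, full precision carried).
H' = −Σ pᵢ ln pᵢ = −((-0.35563) + (-0.32477) + (-0.20856) + (-0.14615) + (-0.28511) + (-0.16924) + (-0.24809) + (-0.08978) + (-0.12001)) = 1.94733.
With S = 9 species, ln S = 2.19722, so J = 1.94733/2.19722 = 0.88627, i.e. 0.886 to 3 decimal places.

0.886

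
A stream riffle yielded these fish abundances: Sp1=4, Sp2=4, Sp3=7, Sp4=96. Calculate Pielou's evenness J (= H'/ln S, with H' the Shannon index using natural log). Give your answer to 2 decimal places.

0.39

Total N = 4+4+7+96 = 111, so the proportions are 0.036, 0.036, 0.0631, 0.8649 (working shown to 4 dp, full precision carried).
H' = −Σ pᵢ ln pᵢ = −((-0.1198) + (-0.1198) + (-0.1743) + (-0.1256)) = 0.5394.
With S = 4 species, ln S = 1.3863, so J = 0.5394/1.3863 = 0.3891, i.e. 0.39 to 2 decimal places.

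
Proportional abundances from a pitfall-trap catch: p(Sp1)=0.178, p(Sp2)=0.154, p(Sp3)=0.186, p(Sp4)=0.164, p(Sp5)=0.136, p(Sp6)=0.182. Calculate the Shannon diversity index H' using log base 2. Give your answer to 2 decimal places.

Each pᵢ log₂ pᵢ term (working shown to 4 dp, full precision carried): 0.178×(-2.4901)=-0.4432, 0.154×(-2.6990)=-0.4156, 0.186×(-2.4266)=-0.4514, 0.164×(-2.6082)=-0.4278, 0.136×(-2.8783)=-0.3915, 0.182×(-2.4580)=-0.4474.
Sum = -2.5768, so H' = 2.58.

2.58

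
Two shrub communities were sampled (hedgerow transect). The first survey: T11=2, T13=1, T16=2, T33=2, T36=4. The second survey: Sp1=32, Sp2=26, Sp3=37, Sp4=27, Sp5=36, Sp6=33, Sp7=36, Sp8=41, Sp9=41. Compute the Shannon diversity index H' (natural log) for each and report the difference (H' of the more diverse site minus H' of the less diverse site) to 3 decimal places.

The first survey: N=11, proportions 0.18182, 0.09091, 0.18182, 0.18182, 0.36364, giving H' = 1.51571 (working shown to 5 dp, full precision carried).
The second survey: N=309, proportions 0.10356, 0.08414, 0.11974, 0.08738, 0.1165, 0.1068, 0.1165, 0.13269, 0.13269, giving H' = 2.18604.
Difference = |1.51571 − 2.18604| = 0.67033, i.e. 0.670 to 3 decimal places.

0.670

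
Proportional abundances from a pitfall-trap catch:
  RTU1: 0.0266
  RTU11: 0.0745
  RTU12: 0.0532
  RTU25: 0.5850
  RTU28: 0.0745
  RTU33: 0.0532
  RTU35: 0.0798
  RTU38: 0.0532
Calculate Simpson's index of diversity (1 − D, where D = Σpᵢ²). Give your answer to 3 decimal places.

0.631

D = 0.0266² + 0.0745² + 0.0532² + 0.585² + 0.0745² + 0.0532² + 0.0798² + 0.0532² = 0.00071 + 0.00555 + 0.00283 + 0.34222 + 0.00555 + 0.00283 + 0.00637 + 0.00283 = 0.36889 (working shown to 5 dp, full precision carried).
So 1 − D = 0.63111, i.e. 0.631 to 3 decimal places.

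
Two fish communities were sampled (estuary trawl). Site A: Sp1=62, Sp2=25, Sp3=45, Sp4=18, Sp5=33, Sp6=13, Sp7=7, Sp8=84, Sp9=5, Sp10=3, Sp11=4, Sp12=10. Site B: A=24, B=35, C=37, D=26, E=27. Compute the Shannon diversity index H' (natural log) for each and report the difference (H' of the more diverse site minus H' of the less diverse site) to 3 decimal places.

0.469

Site A: N=309, proportions 0.20065, 0.08091, 0.14563, 0.05825, 0.1068, 0.04207, 0.02265, 0.27184, 0.01618, 0.00971, 0.01294, 0.03236, giving H' = 2.06301 (working shown to 5 dp, full precision carried).
Site B: N=149, proportions 0.16107, 0.2349, 0.24832, 0.1745, 0.18121, giving H' = 1.59447.
Difference = |2.06301 − 1.59447| = 0.46854, i.e. 0.469 to 3 decimal places.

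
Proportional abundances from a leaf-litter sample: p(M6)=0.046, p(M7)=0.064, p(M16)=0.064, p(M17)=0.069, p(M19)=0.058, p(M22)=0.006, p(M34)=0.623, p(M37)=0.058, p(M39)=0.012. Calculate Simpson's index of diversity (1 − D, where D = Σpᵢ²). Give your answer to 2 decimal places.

0.59

D = 0.046² + 0.064² + 0.064² + 0.069² + 0.058² + 0.006² + 0.623² + 0.058² + 0.012² = 0.0021 + 0.0041 + 0.0041 + 0.0048 + 0.0034 + 0.0000 + 0.3881 + 0.0034 + 0.0001 = 0.4101 (working shown to 4 dp, full precision carried).
So 1 − D = 0.5899, i.e. 0.59 to 2 decimal places.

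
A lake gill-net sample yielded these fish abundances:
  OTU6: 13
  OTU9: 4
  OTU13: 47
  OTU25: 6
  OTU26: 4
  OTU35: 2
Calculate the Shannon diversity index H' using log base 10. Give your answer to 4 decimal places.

Total N = 13+4+47+6+4+2 = 76, so the proportions are 0.171053, 0.052632, 0.618421, 0.078947, 0.052632, 0.026316 (working shown to 6 dp, full precision carried).
Each pᵢ log₁₀ pᵢ term: 0.171053×(-0.766870)=-0.131175, 0.052632×(-1.278754)=-0.067303, 0.618421×(-0.208716)=-0.129074, 0.078947×(-1.102662)=-0.087052, 0.052632×(-1.278754)=-0.067303, 0.026316×(-1.579784)=-0.041573.
Sum = -0.523481, so H' = 0.5235.

0.5235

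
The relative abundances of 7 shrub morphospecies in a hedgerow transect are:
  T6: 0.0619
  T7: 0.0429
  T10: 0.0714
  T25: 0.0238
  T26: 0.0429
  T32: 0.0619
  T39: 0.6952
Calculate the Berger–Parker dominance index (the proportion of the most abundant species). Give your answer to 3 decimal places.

The largest proportion is 0.6952, i.e. d = 0.695 to 3 decimal places.

0.695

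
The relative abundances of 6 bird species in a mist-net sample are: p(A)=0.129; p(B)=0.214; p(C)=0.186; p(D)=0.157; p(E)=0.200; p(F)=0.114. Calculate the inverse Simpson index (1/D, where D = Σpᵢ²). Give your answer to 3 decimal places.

D = 0.129² + 0.214² + 0.186² + 0.157² + 0.2² + 0.114² = 0.0166410 + 0.0457960 + 0.0345960 + 0.0246490 + 0.0400000 + 0.0129960 = 0.1746780 (working shown to 7 dp, full precision carried).
So 1/D = 5.72482, i.e. 5.725 to 3 decimal places.

5.725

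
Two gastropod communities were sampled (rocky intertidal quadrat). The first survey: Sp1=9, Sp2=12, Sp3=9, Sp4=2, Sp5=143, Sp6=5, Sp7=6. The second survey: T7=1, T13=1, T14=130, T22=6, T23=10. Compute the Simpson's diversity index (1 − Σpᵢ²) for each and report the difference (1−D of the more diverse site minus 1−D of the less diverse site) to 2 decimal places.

The first survey: N=186, proportions 0.0484, 0.0645, 0.0484, 0.0108, 0.7688, 0.0269, 0.0323, giving 1−D = 0.3982 (working shown to 4 dp, full precision carried).
The second survey: N=148, proportions 0.0068, 0.0068, 0.8784, 0.0405, 0.0676, giving 1−D = 0.2222.
Difference = |0.3982 − 0.2222| = 0.1760, i.e. 0.18 to 2 decimal places.

0.18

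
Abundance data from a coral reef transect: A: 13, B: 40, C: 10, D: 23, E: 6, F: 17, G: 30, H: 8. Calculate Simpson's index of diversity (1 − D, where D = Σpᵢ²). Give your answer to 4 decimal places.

0.8294

Total N = 13+40+10+23+6+17+30+8 = 147, so the proportions are 0.088435, 0.272109, 0.068027, 0.156463, 0.040816, 0.115646, 0.204082, 0.054422 (working shown to 6 dp, full precision carried).
D = 0.088435² + 0.272109² + 0.068027² + 0.156463² + 0.040816² + 0.115646² + 0.204082² + 0.054422² = 0.007821 + 0.074043 + 0.004628 + 0.024481 + 0.001666 + 0.013374 + 0.041649 + 0.002962 = 0.170623.
So 1 − D = 0.829377, i.e. 0.8294 to 4 decimal places.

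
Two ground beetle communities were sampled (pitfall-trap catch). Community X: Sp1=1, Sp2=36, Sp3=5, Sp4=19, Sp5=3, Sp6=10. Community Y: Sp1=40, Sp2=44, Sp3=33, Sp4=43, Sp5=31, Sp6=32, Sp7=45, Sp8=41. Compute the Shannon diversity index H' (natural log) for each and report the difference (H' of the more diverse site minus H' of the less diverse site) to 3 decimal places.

Community X: N=74, proportions 0.01351, 0.48649, 0.06757, 0.25676, 0.04054, 0.13514, giving H' = 1.34028 (working shown to 5 dp, full precision carried).
Community Y: N=309, proportions 0.12945, 0.14239, 0.1068, 0.13916, 0.10032, 0.10356, 0.14563, 0.13269, giving H' = 2.06962.
Difference = |1.34028 − 2.06962| = 0.72934, i.e. 0.729 to 3 decimal places.

0.729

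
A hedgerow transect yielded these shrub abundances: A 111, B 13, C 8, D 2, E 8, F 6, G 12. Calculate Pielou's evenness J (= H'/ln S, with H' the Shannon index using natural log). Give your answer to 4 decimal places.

0.5804

Total N = 111+13+8+2+8+6+12 = 160, so the proportions are 0.69375, 0.08125, 0.05, 0.0125, 0.05, 0.0375, 0.075 (working shown to 6 dp, full precision carried).
H' = −Σ pᵢ ln pᵢ = −((-0.253665) + (-0.203956) + (-0.149787) + (-0.054775) + (-0.149787) + (-0.123128) + (-0.194270)) = 1.129368.
With S = 7 species, ln S = 1.945910, so J = 1.129368/1.945910 = 0.580380, i.e. 0.5804 to 4 decimal places.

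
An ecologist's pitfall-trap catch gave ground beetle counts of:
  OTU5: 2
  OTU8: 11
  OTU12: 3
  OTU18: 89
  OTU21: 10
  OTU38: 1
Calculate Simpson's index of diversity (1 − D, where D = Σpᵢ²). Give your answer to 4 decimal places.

Total N = 2+11+3+89+10+1 = 116, so the proportions are 0.017241, 0.094828, 0.025862, 0.767241, 0.086207, 0.008621 (working shown to 6 dp, full precision carried).
D = 0.017241² + 0.094828² + 0.025862² + 0.767241² + 0.086207² + 0.008621² = 0.000297 + 0.008992 + 0.000669 + 0.588659 + 0.007432 + 0.000074 = 0.606124.
So 1 − D = 0.393876, i.e. 0.3939 to 4 decimal places.

0.3939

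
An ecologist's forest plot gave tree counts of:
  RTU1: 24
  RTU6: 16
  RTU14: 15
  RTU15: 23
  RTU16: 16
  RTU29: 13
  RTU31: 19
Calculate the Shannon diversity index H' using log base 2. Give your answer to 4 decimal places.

Total N = 24+16+15+23+16+13+19 = 126, so the proportions are 0.190476, 0.126984, 0.119048, 0.18254, 0.126984, 0.103175, 0.150794 (working shown to 6 dp, full precision carried).
Each pᵢ log₂ pᵢ term: 0.190476×(-2.392317)=-0.455680, 0.126984×(-2.977280)=-0.378067, 0.119048×(-3.070389)=-0.365523, 0.18254×(-2.453718)=-0.447901, 0.126984×(-2.977280)=-0.378067, 0.103175×(-3.276840)=-0.338087, 0.150794×(-2.729352)=-0.411569.
Sum = -2.774893, so H' = 2.7749.

2.7749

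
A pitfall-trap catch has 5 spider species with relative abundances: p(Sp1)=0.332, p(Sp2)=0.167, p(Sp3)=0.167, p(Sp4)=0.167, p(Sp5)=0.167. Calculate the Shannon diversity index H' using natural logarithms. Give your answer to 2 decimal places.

1.56

Each pᵢ ln pᵢ term (working shown to 4 dp, full precision carried): 0.332×(-1.1026)=-0.3661, 0.167×(-1.7898)=-0.2989, 0.167×(-1.7898)=-0.2989, 0.167×(-1.7898)=-0.2989, 0.167×(-1.7898)=-0.2989.
Sum = -1.5616, so H' = 1.56.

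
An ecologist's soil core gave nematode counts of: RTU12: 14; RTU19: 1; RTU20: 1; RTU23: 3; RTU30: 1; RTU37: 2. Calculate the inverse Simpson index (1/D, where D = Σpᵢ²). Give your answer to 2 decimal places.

Total N = 14+1+1+3+1+2 = 22, so the proportions are 0.63636, 0.04545, 0.04545, 0.13636, 0.04545, 0.09091 (working shown to 5 dp, full precision carried).
D = 0.63636² + 0.04545² + 0.04545² + 0.13636² + 0.04545² + 0.09091² = 0.40496 + 0.00207 + 0.00207 + 0.01860 + 0.00207 + 0.00826 = 0.43802.
So 1/D = 2.2830, i.e. 2.28 to 2 decimal places.

2.28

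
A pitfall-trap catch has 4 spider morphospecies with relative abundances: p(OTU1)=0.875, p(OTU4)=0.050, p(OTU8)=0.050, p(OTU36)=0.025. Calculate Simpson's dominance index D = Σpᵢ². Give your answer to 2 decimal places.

0.77

D = 0.875² + 0.05² + 0.05² + 0.025² = 0.7656 + 0.0025 + 0.0025 + 0.0006 = 0.7712 (working shown to 4 dp, full precision carried).
To 2 decimal places, D = 0.77.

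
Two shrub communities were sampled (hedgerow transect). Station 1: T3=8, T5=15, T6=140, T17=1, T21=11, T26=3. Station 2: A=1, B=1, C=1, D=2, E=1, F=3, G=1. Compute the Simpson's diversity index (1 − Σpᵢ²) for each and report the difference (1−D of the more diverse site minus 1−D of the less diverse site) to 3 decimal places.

Station 1: N=178, proportions 0.04494, 0.08427, 0.78652, 0.00562, 0.0618, 0.01685, giving 1−D = 0.36814 (working shown to 5 dp, full precision carried).
Station 2: N=10, proportions 0.1, 0.1, 0.1, 0.2, 0.1, 0.3, 0.1, giving 1−D = 0.82000.
Difference = |0.36814 − 0.82000| = 0.45186, i.e. 0.452 to 3 decimal places.

0.452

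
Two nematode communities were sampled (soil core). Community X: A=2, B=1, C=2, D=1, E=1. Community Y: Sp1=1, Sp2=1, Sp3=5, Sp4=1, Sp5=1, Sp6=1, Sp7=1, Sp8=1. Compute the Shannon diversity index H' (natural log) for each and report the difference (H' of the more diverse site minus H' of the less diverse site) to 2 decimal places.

Community X: N=7, proportions 0.2857, 0.1429, 0.2857, 0.1429, 0.1429, giving H' = 1.5498 (working shown to 4 dp, full precision carried).
Community Y: N=12, proportions 0.0833, 0.0833, 0.4167, 0.0833, 0.0833, 0.0833, 0.0833, 0.0833, giving H' = 1.8143.
Difference = |1.5498 − 1.8143| = 0.2645, i.e. 0.26 to 2 decimal places.

0.26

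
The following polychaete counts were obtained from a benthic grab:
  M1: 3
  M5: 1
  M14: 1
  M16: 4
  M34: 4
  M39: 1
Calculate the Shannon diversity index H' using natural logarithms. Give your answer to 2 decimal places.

1.61

Total N = 3+1+1+4+4+1 = 14, so the proportions are 0.2143, 0.0714, 0.0714, 0.2857, 0.2857, 0.0714 (working shown to 4 dp, full precision carried).
Each pᵢ ln pᵢ term: 0.2143×(-1.5404)=-0.3301, 0.0714×(-2.6391)=-0.1885, 0.0714×(-2.6391)=-0.1885, 0.2857×(-1.2528)=-0.3579, 0.2857×(-1.2528)=-0.3579, 0.0714×(-2.6391)=-0.1885.
Sum = -1.6115, so H' = 1.61.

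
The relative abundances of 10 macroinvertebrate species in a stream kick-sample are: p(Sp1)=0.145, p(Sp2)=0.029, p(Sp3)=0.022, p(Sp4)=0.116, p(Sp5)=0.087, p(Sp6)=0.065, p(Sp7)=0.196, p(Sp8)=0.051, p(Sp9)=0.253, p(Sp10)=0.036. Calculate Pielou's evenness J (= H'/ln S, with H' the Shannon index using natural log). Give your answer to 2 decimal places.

H' = −Σ pᵢ ln pᵢ = −((-0.2800) + (-0.1027) + (-0.0840) + (-0.2499) + (-0.2124) + (-0.1777) + (-0.3194) + (-0.1518) + (-0.3477) + (-0.1197)) = 2.0452 (working shown to 4 dp, full precision carried).
With S = 10 species, ln S = 2.3026, so J = 2.0452/2.3026 = 0.8882, i.e. 0.89 to 2 decimal places.

0.89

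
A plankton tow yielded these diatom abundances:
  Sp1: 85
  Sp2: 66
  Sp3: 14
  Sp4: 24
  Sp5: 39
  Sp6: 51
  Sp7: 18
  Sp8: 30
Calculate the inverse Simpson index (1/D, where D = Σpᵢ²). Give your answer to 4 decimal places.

Total N = 85+66+14+24+39+51+18+30 = 327, so the proportions are 0.25993884, 0.20183486, 0.04281346, 0.0733945, 0.11926606, 0.1559633, 0.05504587, 0.09174312 (working shown to 8 dp, full precision carried).
D = 0.25993884² + 0.20183486² + 0.04281346² + 0.0733945² + 0.11926606² + 0.1559633² + 0.05504587² + 0.09174312² = 0.06756820 + 0.04073731 + 0.00183299 + 0.00538675 + 0.01422439 + 0.02432455 + 0.00303005 + 0.00841680 = 0.16552105.
So 1/D = 6.041528, i.e. 6.0415 to 4 decimal places.

6.0415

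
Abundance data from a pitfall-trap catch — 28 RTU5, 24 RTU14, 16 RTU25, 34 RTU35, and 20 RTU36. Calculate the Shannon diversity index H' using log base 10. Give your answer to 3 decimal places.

0.685

Total N = 28+24+16+34+20 = 122, so the proportions are 0.22951, 0.19672, 0.13115, 0.27869, 0.16393 (working shown to 5 dp, full precision carried).
Each pᵢ log₁₀ pᵢ term: 0.22951×(-0.63920)=-0.14670, 0.19672×(-0.70615)=-0.13891, 0.13115×(-0.88224)=-0.11570, 0.27869×(-0.55488)=-0.15464, 0.16393×(-0.78533)=-0.12874.
Sum = -0.68470, so H' = 0.685.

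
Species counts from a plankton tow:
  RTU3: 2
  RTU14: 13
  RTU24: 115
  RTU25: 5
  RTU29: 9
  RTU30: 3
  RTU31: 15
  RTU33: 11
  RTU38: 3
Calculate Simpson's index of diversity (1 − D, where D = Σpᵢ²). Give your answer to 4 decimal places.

0.5523

Total N = 2+13+115+5+9+3+15+11+3 = 176, so the proportions are 0.011364, 0.073864, 0.653409, 0.028409, 0.051136, 0.017045, 0.085227, 0.0625, 0.017045 (working shown to 6 dp, full precision carried).
D = 0.011364² + 0.073864² + 0.653409² + 0.028409² + 0.051136² + 0.017045² + 0.085227² + 0.0625² + 0.017045² = 0.000129 + 0.005456 + 0.426943 + 0.000807 + 0.002615 + 0.000291 + 0.007264 + 0.003906 + 0.000291 = 0.447701.
So 1 − D = 0.552299, i.e. 0.5523 to 4 decimal places.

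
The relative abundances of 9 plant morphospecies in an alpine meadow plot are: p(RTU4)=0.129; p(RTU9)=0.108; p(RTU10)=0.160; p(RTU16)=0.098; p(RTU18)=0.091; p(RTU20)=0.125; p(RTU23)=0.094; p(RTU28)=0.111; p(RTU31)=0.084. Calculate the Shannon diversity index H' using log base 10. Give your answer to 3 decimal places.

0.946

Each pᵢ log₁₀ pᵢ term (working shown to 5 dp, full precision carried): 0.129×(-0.88941)=-0.11473, 0.108×(-0.96658)=-0.10439, 0.16×(-0.79588)=-0.12734, 0.098×(-1.00877)=-0.09886, 0.091×(-1.04096)=-0.09473, 0.125×(-0.90309)=-0.11289, 0.094×(-1.02687)=-0.09653, 0.111×(-0.95468)=-0.10597, 0.084×(-1.07572)=-0.09036.
Sum = -0.94579, so H' = 0.946.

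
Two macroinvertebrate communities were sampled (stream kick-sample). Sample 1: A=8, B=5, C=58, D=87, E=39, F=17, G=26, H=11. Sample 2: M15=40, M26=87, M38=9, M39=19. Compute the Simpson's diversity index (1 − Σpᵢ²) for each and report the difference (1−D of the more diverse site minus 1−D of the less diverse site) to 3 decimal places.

0.184

Sample 1: N=251, proportions 0.03187, 0.01992, 0.23108, 0.34661, 0.15538, 0.06773, 0.10359, 0.04382, giving 1−D = 0.78367 (working shown to 5 dp, full precision carried).
Sample 2: N=155, proportions 0.25806, 0.56129, 0.05806, 0.12258, giving 1−D = 0.59996.
Difference = |0.78367 − 0.59996| = 0.18371, i.e. 0.184 to 3 decimal places.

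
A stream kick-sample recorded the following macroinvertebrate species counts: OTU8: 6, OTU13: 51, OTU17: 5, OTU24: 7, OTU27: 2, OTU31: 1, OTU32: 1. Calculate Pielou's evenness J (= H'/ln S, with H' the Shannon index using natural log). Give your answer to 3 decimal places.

0.555

Total N = 6+51+5+7+2+1+1 = 73, so the proportions are 0.08219, 0.69863, 0.06849, 0.09589, 0.0274, 0.0137, 0.0137 (working shown to 5 dp, full precision carried).
H' = −Σ pᵢ ln pᵢ = −((-0.20537) + (-0.25055) + (-0.18363) + (-0.22482) + (-0.09856) + (-0.05877) + (-0.05877)) = 1.08048.
With S = 7 species, ln S = 1.94591, so J = 1.08048/1.94591 = 0.55526, i.e. 0.555 to 3 decimal places.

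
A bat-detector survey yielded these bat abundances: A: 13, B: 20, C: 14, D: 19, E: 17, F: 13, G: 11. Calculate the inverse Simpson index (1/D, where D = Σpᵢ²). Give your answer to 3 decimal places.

Total N = 13+20+14+19+17+13+11 = 107, so the proportions are 0.1214953, 0.1869159, 0.1308411, 0.1775701, 0.1588785, 0.1214953, 0.1028037 (working shown to 7 dp, full precision carried).
D = 0.1214953² + 0.1869159² + 0.1308411² + 0.1775701² + 0.1588785² + 0.1214953² + 0.1028037² = 0.0147611 + 0.0349375 + 0.0171194 + 0.0315311 + 0.0252424 + 0.0147611 + 0.0105686 = 0.1489213.
So 1/D = 6.71496, i.e. 6.715 to 3 decimal places.

6.715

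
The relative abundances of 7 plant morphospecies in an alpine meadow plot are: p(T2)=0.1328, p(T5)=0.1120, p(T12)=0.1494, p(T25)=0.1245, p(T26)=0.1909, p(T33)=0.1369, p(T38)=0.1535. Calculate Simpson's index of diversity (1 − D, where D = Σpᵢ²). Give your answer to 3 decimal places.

D = 0.1328² + 0.112² + 0.1494² + 0.1245² + 0.1909² + 0.1369² + 0.1535² = 0.01764 + 0.01254 + 0.02232 + 0.01550 + 0.03644 + 0.01874 + 0.02356 = 0.14675 (working shown to 5 dp, full precision carried).
So 1 − D = 0.85325, i.e. 0.853 to 3 decimal places.

0.853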